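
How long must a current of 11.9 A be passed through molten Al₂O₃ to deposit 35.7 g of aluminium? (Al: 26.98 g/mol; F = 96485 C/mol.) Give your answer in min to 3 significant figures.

536 min

n(Al) = 35.7 / 26.98 = 1.323 mol
Al³⁺ + 3e⁻ → Al, so n(e⁻) = 3 × 1.323 = 3.969 mol
Q = 3.969 × 96485 = 3.829×10^5 C
t = Q / I = 3.829×10^5 / 11.9 = 32180 s = 536 min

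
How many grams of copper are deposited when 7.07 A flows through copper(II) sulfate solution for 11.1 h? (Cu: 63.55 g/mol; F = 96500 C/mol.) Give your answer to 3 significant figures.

93.0 g

Charge passed = 7.07 × 39960 = 2.825×10^5 C
n(e⁻) = 2.825×10^5 / 96500 = 2.927 mol
Cu²⁺ + 2e⁻ → Cu, so n(Cu) = 2.927 / 2 = 1.464 mol
m = 1.464 × 63.55 = 93.0 g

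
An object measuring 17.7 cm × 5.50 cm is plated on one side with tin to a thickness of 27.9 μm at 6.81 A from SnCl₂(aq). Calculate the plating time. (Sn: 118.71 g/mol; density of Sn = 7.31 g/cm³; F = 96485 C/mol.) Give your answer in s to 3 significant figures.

Plated area = 17.7 × 5.50 = 97.35 cm²
Volume = 97.35 × 27.9×10⁻⁴ cm = 0.2716 cm³
m(Sn) = 0.2716 × 7.31 = 1.985 g
n(Sn) = 1.985 / 118.71 = 0.01672 mol; n(e⁻) = 2 × 0.01672 = 0.03344 mol
Q = 0.03344 × 96485 = 3226 C
t = 3226 / 6.81 = 473.7 s

474 s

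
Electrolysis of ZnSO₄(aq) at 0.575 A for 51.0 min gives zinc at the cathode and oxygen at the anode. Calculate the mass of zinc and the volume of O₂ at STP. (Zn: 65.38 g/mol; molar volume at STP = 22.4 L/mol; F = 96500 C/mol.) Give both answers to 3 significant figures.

0.596 g Zn; 0.102 L O₂

Q = 0.575 × 3060 = 1760 C; n(e⁻) = 1760 / 96500 = 0.01824 mol
Cathode: Zn²⁺ + 2e⁻ → Zn → n(Zn) = 0.01824/2 = 0.009120 mol → 0.596 g
Anode: 2H₂O → O₂ + 4H⁺ + 4e⁻ → n(O₂) = 0.01824/4 = 0.004560 mol → 0.102 L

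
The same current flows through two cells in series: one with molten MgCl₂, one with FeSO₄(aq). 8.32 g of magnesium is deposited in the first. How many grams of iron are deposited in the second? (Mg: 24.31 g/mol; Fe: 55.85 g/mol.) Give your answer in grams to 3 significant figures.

19.1 g

n(Mg) = 8.32 / 24.31 = 0.3422 mol
Mg²⁺ + 2e⁻ → Mg, so n(e⁻) = 2 × 0.3422 = 0.6844 mol
Since the cells are in series, n(e⁻) in the Fe cell is also 0.6844 mol.
Fe²⁺ + 2e⁻ → Fe, so n(Fe) = 0.6844 / 2 = 0.3422 mol
m(Fe) = 0.3422 × 55.85 = 19.1 g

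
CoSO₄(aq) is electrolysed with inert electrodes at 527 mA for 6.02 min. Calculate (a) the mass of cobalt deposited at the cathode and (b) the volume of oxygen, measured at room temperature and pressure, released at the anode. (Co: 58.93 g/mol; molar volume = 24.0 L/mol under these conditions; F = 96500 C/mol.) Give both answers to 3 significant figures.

Q = 0.527 × 361.2 = 190.4 C; n(e⁻) = 190.4 / 96500 = 0.001973 mol
Cathode: Co²⁺ + 2e⁻ → Co → n(Co) = 0.001973/2 = 9.865×10^-4 mol → 0.0581 g
Anode: 2H₂O → O₂ + 4H⁺ + 4e⁻ → n(O₂) = 0.001973/4 = 4.933×10^-4 mol → 0.0118 L

0.0581 g Co; 0.0118 L O₂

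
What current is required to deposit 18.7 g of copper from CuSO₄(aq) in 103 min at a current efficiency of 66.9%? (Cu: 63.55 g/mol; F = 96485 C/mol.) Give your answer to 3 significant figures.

13.7 A

n(Cu) = 18.7 / 63.55 = 0.2943 mol
Cu²⁺ + 2e⁻ → Cu, so n(e⁻) = 2 × 0.2943 = 0.5886 mol
Q = 0.5886 × 96485 / 0.669 = 84890 C
I = Q / t = 84890 / 6180 s = 13.7 A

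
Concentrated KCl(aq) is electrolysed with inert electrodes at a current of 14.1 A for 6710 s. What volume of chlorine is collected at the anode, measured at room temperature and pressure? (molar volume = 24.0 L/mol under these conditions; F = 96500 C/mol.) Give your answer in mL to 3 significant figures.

11800 mL

Q = 14.1 A × 6710 s = 94610 C
n(e⁻) = Q/F = 94610/96500 = 0.9804 mol
2Cl⁻ → Cl₂ + 2e⁻, so n(Cl₂) = 0.9804 / 2 = 0.4902 mol
V = 0.4902 × 24.0 = 11.76 L
= 11800 mL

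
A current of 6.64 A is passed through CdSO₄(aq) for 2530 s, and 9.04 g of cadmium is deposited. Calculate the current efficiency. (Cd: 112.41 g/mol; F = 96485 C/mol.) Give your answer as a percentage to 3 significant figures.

Q = 6.64 × 2530 = 16800 C
n(e⁻) = 16800 / 96485 = 0.1741 mol
Cd²⁺ + 2e⁻ → Cd, so theoretical n(Cd) = 0.08705 mol → 9.785 g
Efficiency = 9.04 / 9.785 = 0.9239 = 92.4%

92.4%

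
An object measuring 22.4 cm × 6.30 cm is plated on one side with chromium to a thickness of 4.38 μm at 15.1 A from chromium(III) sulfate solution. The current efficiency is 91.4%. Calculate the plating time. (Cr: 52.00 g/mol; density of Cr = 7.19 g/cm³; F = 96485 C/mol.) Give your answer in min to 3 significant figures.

2.99 min

Plated area = 22.4 × 6.30 = 141.1 cm²
Volume = 141.1 × 4.38×10⁻⁴ cm = 0.06180 cm³
m(Cr) = 0.06180 × 7.19 = 0.4443 g
n(Cr) = 0.4443 / 52.00 = 0.008544 mol; n(e⁻) = 3 × 0.008544 = 0.02563 mol
Q = 0.02563 × 96485 / 0.914 = 2706 C
t = 2706 / 15.1 = 179.2 s = 2.99 min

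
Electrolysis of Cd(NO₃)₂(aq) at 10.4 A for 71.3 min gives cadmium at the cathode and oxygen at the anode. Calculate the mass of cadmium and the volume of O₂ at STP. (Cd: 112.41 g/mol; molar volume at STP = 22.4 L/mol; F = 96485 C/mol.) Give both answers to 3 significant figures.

Q = 10.4 × 4278 = 44490 C; n(e⁻) = 44490 / 96485 = 0.4611 mol
Cathode: Cd²⁺ + 2e⁻ → Cd → n(Cd) = 0.4611/2 = 0.2306 mol → 25.9 g
Anode: 2H₂O → O₂ + 4H⁺ + 4e⁻ → n(O₂) = 0.4611/4 = 0.1153 mol → 2.58 L

25.9 g Cd; 2.58 L O₂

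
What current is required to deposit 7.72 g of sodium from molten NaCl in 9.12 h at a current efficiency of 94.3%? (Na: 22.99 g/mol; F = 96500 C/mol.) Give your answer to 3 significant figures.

n(Na) = 7.72 / 22.99 = 0.3358 mol
Na⁺ + e⁻ → Na, so n(e⁻) = 0.3358 mol
Q = 0.3358 × 96500 / 0.943 = 34360 C
I = Q / t = 34360 / 32832 s = 1.05 A

1.05 A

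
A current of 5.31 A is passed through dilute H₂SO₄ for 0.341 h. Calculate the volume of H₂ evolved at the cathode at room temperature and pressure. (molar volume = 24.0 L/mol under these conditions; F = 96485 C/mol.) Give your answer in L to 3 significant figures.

0.811 L

Charge passed = 5.31 × 1227.6 = 6519 C
n(e⁻) = 6519 / 96485 = 0.06756 mol
2H⁺ + 2e⁻ → H₂, so n(H₂) = 0.06756 / 2 = 0.03378 mol
V = 0.03378 × 24.0 = 0.8107 L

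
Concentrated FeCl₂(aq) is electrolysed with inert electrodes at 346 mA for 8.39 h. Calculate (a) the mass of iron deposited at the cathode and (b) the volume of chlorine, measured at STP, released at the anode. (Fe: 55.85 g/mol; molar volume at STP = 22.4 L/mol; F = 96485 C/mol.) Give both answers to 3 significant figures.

Q = 0.346 × 30204 = 10450 C; n(e⁻) = 10450 / 96485 = 0.1083 mol
Cathode: Fe²⁺ + 2e⁻ → Fe → n(Fe) = 0.1083/2 = 0.05415 mol → 3.02 g
Anode: 2Cl⁻ → Cl₂ + 2e⁻ → n(Cl₂) = 0.1083/2 = 0.05415 mol → 1.21 L

3.02 g Fe; 1.21 L Cl₂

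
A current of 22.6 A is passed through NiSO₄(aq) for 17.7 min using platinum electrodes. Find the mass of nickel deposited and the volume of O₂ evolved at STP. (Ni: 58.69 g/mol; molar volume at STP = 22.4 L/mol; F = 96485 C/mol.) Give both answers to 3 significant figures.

Q = 22.6 × 1062 = 24000 C; n(e⁻) = 24000 / 96485 = 0.2487 mol
Cathode: Ni²⁺ + 2e⁻ → Ni → n(Ni) = 0.2487/2 = 0.1244 mol → 7.30 g
Anode: 2H₂O → O₂ + 4H⁺ + 4e⁻ → n(O₂) = 0.2487/4 = 0.06218 mol → 1.39 L

7.30 g Ni; 1.39 L O₂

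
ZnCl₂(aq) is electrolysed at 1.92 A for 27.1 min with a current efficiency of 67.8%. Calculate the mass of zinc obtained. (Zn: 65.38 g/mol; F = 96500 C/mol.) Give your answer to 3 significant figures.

Q = 1.92 × 1626 = 3122 C
n(e⁻) = 3122 / 96500 = 0.03235 mol
Zn²⁺ + 2e⁻ → Zn, so theoretical m(Zn) = 0.01618 × 65.38 = 1.058 g
Actual mass = 67.8% × 1.058 = 0.717 g

0.717 g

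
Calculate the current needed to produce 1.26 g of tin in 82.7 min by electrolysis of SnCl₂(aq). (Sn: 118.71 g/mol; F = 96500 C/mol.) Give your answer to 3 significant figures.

0.413 A

n(Sn) = 1.26 / 118.71 = 0.01061 mol
Sn²⁺ + 2e⁻ → Sn, so n(e⁻) = 2 × 0.01061 = 0.02122 mol
Q = 0.02122 × 96500 = 2048 C
I = Q / t = 2048 / 4962 s = 0.413 A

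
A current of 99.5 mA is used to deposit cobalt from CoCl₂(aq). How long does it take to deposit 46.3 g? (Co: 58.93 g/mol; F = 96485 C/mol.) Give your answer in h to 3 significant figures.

n(Co) = 46.3 / 58.93 = 0.7857 mol
Co²⁺ + 2e⁻ → Co, so n(e⁻) = 2 × 0.7857 = 1.571 mol
Q = 1.571 × 96485 = 1.516×10^5 C
t = Q / I = 1.516×10^5 / 0.0995 = 1.524×10^6 s = 423 h

423 h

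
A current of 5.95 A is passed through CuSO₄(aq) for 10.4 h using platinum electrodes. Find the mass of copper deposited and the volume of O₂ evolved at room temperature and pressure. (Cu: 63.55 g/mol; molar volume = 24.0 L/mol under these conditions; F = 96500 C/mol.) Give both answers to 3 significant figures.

73.4 g Cu; 13.9 L O₂

Q = 5.95 × 37440 = 2.228×10^5 C; n(e⁻) = 2.228×10^5 / 96500 = 2.309 mol
Cathode: Cu²⁺ + 2e⁻ → Cu → n(Cu) = 2.309/2 = 1.155 mol → 73.4 g
Anode: 2H₂O → O₂ + 4H⁺ + 4e⁻ → n(O₂) = 2.309/4 = 0.5773 mol → 13.9 L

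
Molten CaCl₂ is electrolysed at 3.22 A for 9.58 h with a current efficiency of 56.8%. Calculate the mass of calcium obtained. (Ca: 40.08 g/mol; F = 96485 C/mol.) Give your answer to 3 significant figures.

13.1 g

Q = 3.22 × 34488 = 1.111×10^5 C
n(e⁻) = 1.111×10^5 / 96485 = 1.151 mol
Ca²⁺ + 2e⁻ → Ca, so theoretical m(Ca) = 0.5755 × 40.08 = 23.07 g
Actual mass = 56.8% × 23.07 = 13.1 g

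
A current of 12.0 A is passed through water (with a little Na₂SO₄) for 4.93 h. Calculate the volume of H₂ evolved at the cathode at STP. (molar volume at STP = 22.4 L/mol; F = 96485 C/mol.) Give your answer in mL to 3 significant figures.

24700 mL

Charge passed = 12.0 × 17748 = 2.130×10^5 C
Moles of electrons = 2.130×10^5 / 96485 = 2.208 mol
2H⁺ + 2e⁻ → H₂, so n(H₂) = 2.208 / 2 = 1.104 mol
V = 1.104 × 22.4 = 24.73 L
= 24700 mL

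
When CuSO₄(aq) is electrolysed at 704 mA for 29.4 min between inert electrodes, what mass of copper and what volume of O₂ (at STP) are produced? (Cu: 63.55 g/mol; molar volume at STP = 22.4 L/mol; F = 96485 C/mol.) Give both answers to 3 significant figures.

Q = 0.704 × 1764 = 1242 C; n(e⁻) = 1242 / 96485 = 0.01287 mol
Cathode: Cu²⁺ + 2e⁻ → Cu → n(Cu) = 0.01287/2 = 0.006435 mol → 0.409 g
Anode: 2H₂O → O₂ + 4H⁺ + 4e⁻ → n(O₂) = 0.01287/4 = 0.003218 mol → 0.0721 L

0.409 g Cu; 0.0721 L O₂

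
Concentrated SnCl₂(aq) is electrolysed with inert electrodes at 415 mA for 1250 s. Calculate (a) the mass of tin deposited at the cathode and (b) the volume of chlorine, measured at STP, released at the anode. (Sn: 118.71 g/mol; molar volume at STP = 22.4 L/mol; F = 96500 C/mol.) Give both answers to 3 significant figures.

Q = 0.415 × 1250 = 518.8 C; n(e⁻) = 518.8 / 96500 = 0.005376 mol
Cathode: Sn²⁺ + 2e⁻ → Sn → n(Sn) = 0.005376/2 = 0.002688 mol → 0.319 g
Anode: 2Cl⁻ → Cl₂ + 2e⁻ → n(Cl₂) = 0.005376/2 = 0.002688 mol → 0.0602 L

0.319 g Sn; 0.0602 L Cl₂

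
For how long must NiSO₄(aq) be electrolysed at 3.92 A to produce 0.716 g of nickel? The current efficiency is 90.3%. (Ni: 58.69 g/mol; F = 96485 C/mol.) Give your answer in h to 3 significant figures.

n(Ni) = 0.716 / 58.69 = 0.01220 mol
Ni²⁺ + 2e⁻ → Ni, so n(e⁻) = 2 × 0.01220 = 0.02440 mol
Q = 0.02440 × 96485 / 0.903 = 2607 C
t = Q / I = 2607 / 3.92 = 665.1 s = 0.185 h

0.185 h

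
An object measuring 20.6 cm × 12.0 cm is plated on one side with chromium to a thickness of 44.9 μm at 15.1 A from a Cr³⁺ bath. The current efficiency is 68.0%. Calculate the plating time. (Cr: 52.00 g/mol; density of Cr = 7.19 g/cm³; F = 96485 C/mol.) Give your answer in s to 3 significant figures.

Plated area = 20.6 × 12.0 = 247.2 cm²
Volume = 247.2 × 44.9×10⁻⁴ cm = 1.110 cm³
m(Cr) = 1.110 × 7.19 = 7.981 g
n(Cr) = 7.981 / 52.00 = 0.1535 mol; n(e⁻) = 3 × 0.1535 = 0.4605 mol
Q = 0.4605 × 96485 / 0.680 = 65340 C
t = 65340 / 15.1 = 4327 s

4330 s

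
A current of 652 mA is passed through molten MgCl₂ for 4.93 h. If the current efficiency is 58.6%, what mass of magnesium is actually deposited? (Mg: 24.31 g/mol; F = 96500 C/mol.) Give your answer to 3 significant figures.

Q = 0.652 × 17748 = 11570 C
n(e⁻) = 11570 / 96500 = 0.1199 mol
Mg²⁺ + 2e⁻ → Mg, so theoretical m(Mg) = 0.05995 × 24.31 = 1.457 g
Actual mass = 58.6% × 1.457 = 0.854 g

0.854 g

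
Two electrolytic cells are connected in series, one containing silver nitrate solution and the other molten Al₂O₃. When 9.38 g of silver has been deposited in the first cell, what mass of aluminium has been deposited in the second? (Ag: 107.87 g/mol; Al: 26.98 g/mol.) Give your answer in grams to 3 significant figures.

n(Ag) = 9.38 / 107.87 = 0.08696 mol
Ag⁺ + e⁻ → Ag, so n(e⁻) = 0.08696 mol
Since the cells are in series, n(e⁻) in the Al cell is also 0.08696 mol.
Al³⁺ + 3e⁻ → Al, so n(Al) = 0.08696 / 3 = 0.02899 mol
m(Al) = 0.02899 × 26.98 = 0.782 g

0.782 g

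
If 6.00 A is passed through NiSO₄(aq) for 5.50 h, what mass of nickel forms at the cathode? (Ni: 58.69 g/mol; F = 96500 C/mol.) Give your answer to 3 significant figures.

36.1 g

Q = 6.00 A × 19800 s = 1.188×10^5 C
n(e⁻) = 1.188×10^5 / 96500 = 1.231 mol
Ni²⁺ + 2e⁻ → Ni, so n(Ni) = 1.231 / 2 = 0.6155 mol
m = 0.6155 × 58.69 = 36.1 g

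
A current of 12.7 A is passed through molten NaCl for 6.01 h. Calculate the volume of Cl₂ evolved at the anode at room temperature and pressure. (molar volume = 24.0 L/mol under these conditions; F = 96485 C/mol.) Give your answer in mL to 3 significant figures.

Q = 12.7 A × 21636 s = 2.748×10^5 C
n(e⁻) = Q/F = 2.748×10^5/96485 = 2.848 mol
2Cl⁻ → Cl₂ + 2e⁻, so n(Cl₂) = 2.848 / 2 = 1.424 mol
V = 1.424 × 24.0 = 34.18 L
= 34200 mL

34200 mL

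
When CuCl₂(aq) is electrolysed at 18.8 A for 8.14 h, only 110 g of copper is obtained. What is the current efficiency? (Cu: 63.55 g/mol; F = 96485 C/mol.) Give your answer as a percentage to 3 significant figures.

60.6%

Q = 18.8 × 29304 = 5.509×10^5 C
n(e⁻) = 5.509×10^5 / 96485 = 5.710 mol
Cu²⁺ + 2e⁻ → Cu, so theoretical n(Cu) = 2.855 mol → 181.4 g
Efficiency = 110 / 181.4 = 0.6064 = 60.6%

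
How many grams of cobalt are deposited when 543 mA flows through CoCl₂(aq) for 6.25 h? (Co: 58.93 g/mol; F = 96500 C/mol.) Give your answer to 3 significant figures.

3.73 g

Charge passed = 0.543 × 22500 = 12220 C
n(e⁻) = 12220 / 96500 = 0.1266 mol
Co²⁺ + 2e⁻ → Co, so n(Co) = 0.1266 / 2 = 0.06330 mol
m = 0.06330 × 58.93 = 3.73 g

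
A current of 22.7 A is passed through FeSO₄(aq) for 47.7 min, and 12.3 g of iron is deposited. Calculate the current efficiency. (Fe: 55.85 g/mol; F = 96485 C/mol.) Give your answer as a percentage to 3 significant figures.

65.4%

Q = 22.7 × 2862 = 64970 C
n(e⁻) = 64970 / 96485 = 0.6734 mol
Fe²⁺ + 2e⁻ → Fe, so theoretical n(Fe) = 0.3367 mol → 18.80 g
Efficiency = 12.3 / 18.80 = 0.6543 = 65.4%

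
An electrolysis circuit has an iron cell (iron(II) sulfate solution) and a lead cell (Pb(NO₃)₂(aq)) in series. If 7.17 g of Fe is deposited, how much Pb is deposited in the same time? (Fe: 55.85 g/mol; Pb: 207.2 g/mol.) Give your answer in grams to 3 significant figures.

26.6 g

n(Fe) = 7.17 / 55.85 = 0.1284 mol
Fe²⁺ + 2e⁻ → Fe, so n(e⁻) = 2 × 0.1284 = 0.2568 mol
In series, the same 0.2568 mol of electrons flows through the second cell.
Pb²⁺ + 2e⁻ → Pb, so n(Pb) = 0.2568 / 2 = 0.1284 mol
m(Pb) = 0.1284 × 207.2 = 26.6 g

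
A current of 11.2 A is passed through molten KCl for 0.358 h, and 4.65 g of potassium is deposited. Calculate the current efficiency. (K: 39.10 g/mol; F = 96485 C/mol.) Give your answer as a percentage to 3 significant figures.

Q = 11.2 × 1288.8 = 14430 C
n(e⁻) = 14430 / 96485 = 0.1496 mol
K⁺ + e⁻ → K, so theoretical n(K) = 0.1496 mol → 5.849 g
Efficiency = 4.65 / 5.849 = 0.7950 = 79.5%

79.5%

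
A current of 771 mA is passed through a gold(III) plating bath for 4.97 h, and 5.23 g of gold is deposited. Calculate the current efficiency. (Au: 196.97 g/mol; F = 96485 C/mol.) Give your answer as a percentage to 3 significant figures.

55.7%

Q = 0.771 × 17892 = 13790 C
n(e⁻) = 13790 / 96485 = 0.1429 mol
Au³⁺ + 3e⁻ → Au, so theoretical n(Au) = 0.04763 mol → 9.382 g
Efficiency = 5.23 / 9.382 = 0.5575 = 55.7%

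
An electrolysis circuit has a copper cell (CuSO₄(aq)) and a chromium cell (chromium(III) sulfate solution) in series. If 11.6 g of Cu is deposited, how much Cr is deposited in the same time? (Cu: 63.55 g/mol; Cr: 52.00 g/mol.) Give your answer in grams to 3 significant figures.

n(Cu) = 11.6 / 63.55 = 0.1825 mol
Cu²⁺ + 2e⁻ → Cu, so n(e⁻) = 2 × 0.1825 = 0.3650 mol
Same current for the same time ⇒ same n(e⁻) = 0.3650 mol in both cells.
Cr³⁺ + 3e⁻ → Cr, so n(Cr) = 0.3650 / 3 = 0.1217 mol
m(Cr) = 0.1217 × 52.00 = 6.33 g

6.33 g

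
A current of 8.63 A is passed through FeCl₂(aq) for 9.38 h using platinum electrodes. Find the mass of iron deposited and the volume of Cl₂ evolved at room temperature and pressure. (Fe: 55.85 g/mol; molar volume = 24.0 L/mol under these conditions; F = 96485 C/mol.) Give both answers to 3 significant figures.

Q = 8.63 × 33768 = 2.914×10^5 C; n(e⁻) = 2.914×10^5 / 96485 = 3.020 mol
Cathode: Fe²⁺ + 2e⁻ → Fe → n(Fe) = 3.020/2 = 1.510 mol → 84.3 g
Anode: 2Cl⁻ → Cl₂ + 2e⁻ → n(Cl₂) = 3.020/2 = 1.510 mol → 36.2 L

84.3 g Fe; 36.2 L Cl₂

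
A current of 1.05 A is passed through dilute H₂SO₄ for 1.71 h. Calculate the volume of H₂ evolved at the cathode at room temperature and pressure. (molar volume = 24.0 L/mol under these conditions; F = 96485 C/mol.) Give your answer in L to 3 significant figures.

0.804 L

Q = 1.05 A × 6156 s = 6464 C
n(e⁻) = 6464 / 96485 = 0.06699 mol
2H⁺ + 2e⁻ → H₂, so n(H₂) = 0.06699 / 2 = 0.03350 mol
V = 0.03350 × 24.0 = 0.8040 L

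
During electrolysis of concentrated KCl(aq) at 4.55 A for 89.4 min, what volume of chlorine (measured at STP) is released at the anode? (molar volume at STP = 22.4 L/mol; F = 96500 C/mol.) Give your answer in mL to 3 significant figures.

2830 mL

Q = It = 4.55 × 5364 = 24410 C
n(e⁻) = 24410 / 96500 = 0.2530 mol
2Cl⁻ → Cl₂ + 2e⁻, so n(Cl₂) = 0.2530 / 2 = 0.1265 mol
V = 0.1265 × 22.4 = 2.834 L
= 2830 mL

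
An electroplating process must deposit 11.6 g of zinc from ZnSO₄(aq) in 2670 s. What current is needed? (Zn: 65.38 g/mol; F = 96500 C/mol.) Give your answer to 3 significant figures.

12.8 A

n(Zn) = 11.6 / 65.38 = 0.1774 mol
Zn²⁺ + 2e⁻ → Zn, so n(e⁻) = 2 × 0.1774 = 0.3548 mol
Q = 0.3548 × 96500 = 34240 C
I = Q / t = 34240 / 2670 s = 12.8 A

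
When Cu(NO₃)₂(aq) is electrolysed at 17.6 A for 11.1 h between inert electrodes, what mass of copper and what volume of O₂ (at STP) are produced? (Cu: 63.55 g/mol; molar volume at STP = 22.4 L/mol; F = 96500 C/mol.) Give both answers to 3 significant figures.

232 g Cu; 40.8 L O₂

Q = 17.6 × 39960 = 7.033×10^5 C; n(e⁻) = 7.033×10^5 / 96500 = 7.288 mol
Cathode: Cu²⁺ + 2e⁻ → Cu → n(Cu) = 7.288/2 = 3.644 mol → 232 g
Anode: 2H₂O → O₂ + 4H⁺ + 4e⁻ → n(O₂) = 7.288/4 = 1.822 mol → 40.8 L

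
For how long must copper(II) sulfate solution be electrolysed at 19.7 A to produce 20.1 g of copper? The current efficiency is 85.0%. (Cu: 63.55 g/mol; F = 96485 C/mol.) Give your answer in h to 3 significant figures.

n(Cu) = 20.1 / 63.55 = 0.3163 mol
Cu²⁺ + 2e⁻ → Cu, so n(e⁻) = 2 × 0.3163 = 0.6326 mol
Q = 0.6326 × 96485 / 0.850 = 71810 C
t = Q / I = 71810 / 19.7 = 3645 s = 1.01 h

1.01 h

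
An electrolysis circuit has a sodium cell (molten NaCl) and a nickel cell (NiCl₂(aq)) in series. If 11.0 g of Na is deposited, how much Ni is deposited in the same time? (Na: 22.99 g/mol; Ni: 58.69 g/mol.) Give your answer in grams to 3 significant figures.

n(Na) = 11.0 / 22.99 = 0.4785 mol
Na⁺ + e⁻ → Na, so n(e⁻) = 0.4785 mol
In series, the same 0.4785 mol of electrons flows through the second cell.
Ni²⁺ + 2e⁻ → Ni, so n(Ni) = 0.4785 / 2 = 0.2393 mol
m(Ni) = 0.2393 × 58.69 = 14.0 g

14.0 g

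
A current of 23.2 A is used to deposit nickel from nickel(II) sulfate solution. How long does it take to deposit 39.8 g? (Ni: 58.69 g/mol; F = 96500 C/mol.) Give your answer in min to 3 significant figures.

94.0 min

n(Ni) = 39.8 / 58.69 = 0.6781 mol
Ni²⁺ + 2e⁻ → Ni, so n(e⁻) = 2 × 0.6781 = 1.356 mol
Q = 1.356 × 96500 = 1.309×10^5 C
t = Q / I = 1.309×10^5 / 23.2 = 5642 s = 94.0 min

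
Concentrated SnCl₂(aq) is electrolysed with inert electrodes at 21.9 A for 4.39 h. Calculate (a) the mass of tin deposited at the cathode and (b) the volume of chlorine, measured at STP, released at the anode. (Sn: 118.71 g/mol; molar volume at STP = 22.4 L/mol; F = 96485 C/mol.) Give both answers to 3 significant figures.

213 g Sn; 40.2 L Cl₂

Q = 21.9 × 15804 = 3.461×10^5 C; n(e⁻) = 3.461×10^5 / 96485 = 3.587 mol
Cathode: Sn²⁺ + 2e⁻ → Sn → n(Sn) = 3.587/2 = 1.794 mol → 213 g
Anode: 2Cl⁻ → Cl₂ + 2e⁻ → n(Cl₂) = 3.587/2 = 1.794 mol → 40.2 L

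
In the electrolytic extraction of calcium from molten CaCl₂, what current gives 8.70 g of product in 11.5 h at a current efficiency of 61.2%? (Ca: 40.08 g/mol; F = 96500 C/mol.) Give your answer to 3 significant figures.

1.65 A

n(Ca) = 8.70 / 40.08 = 0.2171 mol
Ca²⁺ + 2e⁻ → Ca, so n(e⁻) = 2 × 0.2171 = 0.4342 mol
Q = 0.4342 × 96500 / 0.612 = 68460 C
I = Q / t = 68460 / 41400 s = 1.65 A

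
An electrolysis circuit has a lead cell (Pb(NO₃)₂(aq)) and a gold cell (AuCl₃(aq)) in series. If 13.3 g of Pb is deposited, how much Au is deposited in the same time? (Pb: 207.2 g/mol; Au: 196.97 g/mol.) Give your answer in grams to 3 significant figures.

n(Pb) = 13.3 / 207.2 = 0.06419 mol
Pb²⁺ + 2e⁻ → Pb, so n(e⁻) = 2 × 0.06419 = 0.1284 mol
Same current for the same time ⇒ same n(e⁻) = 0.1284 mol in both cells.
Au³⁺ + 3e⁻ → Au, so n(Au) = 0.1284 / 3 = 0.04280 mol
m(Au) = 0.04280 × 196.97 = 8.43 g

8.43 g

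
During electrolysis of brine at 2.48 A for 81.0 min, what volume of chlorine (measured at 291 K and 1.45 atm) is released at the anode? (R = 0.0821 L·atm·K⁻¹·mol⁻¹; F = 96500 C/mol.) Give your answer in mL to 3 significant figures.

Q = It = 2.48 × 4860 = 12050 C
n(e⁻) = 12050 / 96500 = 0.1249 mol
2Cl⁻ → Cl₂ + 2e⁻, so n(Cl₂) = 0.1249 / 2 = 0.06245 mol
V = nRT/P = 0.06245 × 0.0821 × 291 / 1.45 = 1.029 L
= 1030 mL

1030 mL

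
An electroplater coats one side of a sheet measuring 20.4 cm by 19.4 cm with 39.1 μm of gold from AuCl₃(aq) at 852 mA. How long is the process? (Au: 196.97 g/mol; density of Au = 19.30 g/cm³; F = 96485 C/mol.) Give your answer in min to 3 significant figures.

Plated area = 20.4 × 19.4 = 395.8 cm²
Volume = 395.8 × 39.1×10⁻⁴ cm = 1.548 cm³
m(Au) = 1.548 × 19.30 = 29.88 g
n(Au) = 29.88 / 196.97 = 0.1517 mol; n(e⁻) = 3 × 0.1517 = 0.4551 mol
Q = 0.4551 × 96485 = 43910 C
t = 43910 / 0.852 = 51540 s = 859 min

859 min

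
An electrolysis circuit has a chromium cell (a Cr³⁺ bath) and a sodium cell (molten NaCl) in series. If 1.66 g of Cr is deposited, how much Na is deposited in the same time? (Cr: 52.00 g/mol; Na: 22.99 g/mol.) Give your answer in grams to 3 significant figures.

2.20 g

n(Cr) = 1.66 / 52.00 = 0.03192 mol
Cr³⁺ + 3e⁻ → Cr, so n(e⁻) = 3 × 0.03192 = 0.09576 mol
In series, the same 0.09576 mol of electrons flows through the second cell.
Na⁺ + e⁻ → Na, so n(Na) = 0.09576 mol
m(Na) = 0.09576 × 22.99 = 2.20 g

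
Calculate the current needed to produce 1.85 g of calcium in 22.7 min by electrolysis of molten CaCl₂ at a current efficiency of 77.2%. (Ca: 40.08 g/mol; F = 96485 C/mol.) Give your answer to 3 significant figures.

8.47 A

n(Ca) = 1.85 / 40.08 = 0.04616 mol
Ca²⁺ + 2e⁻ → Ca, so n(e⁻) = 2 × 0.04616 = 0.09232 mol
Q = 0.09232 × 96485 / 0.772 = 11540 C
I = Q / t = 11540 / 1362 s = 8.47 A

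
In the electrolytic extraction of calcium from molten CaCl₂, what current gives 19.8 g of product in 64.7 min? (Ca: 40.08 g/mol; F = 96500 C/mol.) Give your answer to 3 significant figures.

n(Ca) = 19.8 / 40.08 = 0.4940 mol
Ca²⁺ + 2e⁻ → Ca, so n(e⁻) = 2 × 0.4940 = 0.9880 mol
Q = 0.9880 × 96500 = 95340 C
I = Q / t = 95340 / 3882 s = 24.6 A

24.6 A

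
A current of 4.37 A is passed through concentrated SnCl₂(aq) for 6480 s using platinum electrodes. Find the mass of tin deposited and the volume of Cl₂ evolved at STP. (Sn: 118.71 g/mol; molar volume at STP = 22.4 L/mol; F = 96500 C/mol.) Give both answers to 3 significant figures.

Q = 4.37 × 6480 = 28320 C; n(e⁻) = 28320 / 96500 = 0.2935 mol
Cathode: Sn²⁺ + 2e⁻ → Sn → n(Sn) = 0.2935/2 = 0.1468 mol → 17.4 g
Anode: 2Cl⁻ → Cl₂ + 2e⁻ → n(Cl₂) = 0.2935/2 = 0.1468 mol → 3.29 L

17.4 g Sn; 3.29 L Cl₂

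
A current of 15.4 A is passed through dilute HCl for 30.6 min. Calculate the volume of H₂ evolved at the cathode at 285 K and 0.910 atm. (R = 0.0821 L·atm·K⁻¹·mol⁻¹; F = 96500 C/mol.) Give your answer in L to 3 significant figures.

3.77 L

Q = 15.4 A × 1836 s = 28270 C
n(e⁻) = 28270 / 96500 = 0.2930 mol
2H⁺ + 2e⁻ → H₂, so n(H₂) = 0.2930 / 2 = 0.1465 mol
V = nRT/P = 0.1465 × 0.0821 × 285 / 0.910 = 3.767 L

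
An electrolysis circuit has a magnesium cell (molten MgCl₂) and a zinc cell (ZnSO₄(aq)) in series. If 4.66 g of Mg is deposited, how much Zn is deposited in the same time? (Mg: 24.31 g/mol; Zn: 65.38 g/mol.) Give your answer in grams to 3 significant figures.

12.5 g

n(Mg) = 4.66 / 24.31 = 0.1917 mol
Mg²⁺ + 2e⁻ → Mg, so n(e⁻) = 2 × 0.1917 = 0.3834 mol
Since the cells are in series, n(e⁻) in the Zn cell is also 0.3834 mol.
Zn²⁺ + 2e⁻ → Zn, so n(Zn) = 0.3834 / 2 = 0.1917 mol
m(Zn) = 0.1917 × 65.38 = 12.5 g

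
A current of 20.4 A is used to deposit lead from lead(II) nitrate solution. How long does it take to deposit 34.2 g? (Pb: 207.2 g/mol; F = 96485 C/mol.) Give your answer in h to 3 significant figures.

0.434 h

n(Pb) = 34.2 / 207.2 = 0.1651 mol
Pb²⁺ + 2e⁻ → Pb, so n(e⁻) = 2 × 0.1651 = 0.3302 mol
Q = 0.3302 × 96485 = 31860 C
t = Q / I = 31860 / 20.4 = 1562 s = 0.434 h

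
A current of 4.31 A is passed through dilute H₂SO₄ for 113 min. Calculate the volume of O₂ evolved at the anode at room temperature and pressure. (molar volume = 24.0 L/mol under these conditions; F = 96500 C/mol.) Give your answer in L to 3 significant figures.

Charge passed = 4.31 × 6780 = 29220 C
Moles of electrons = 29220 / 96500 = 0.3028 mol
2H₂O → O₂ + 4H⁺ + 4e⁻, so n(O₂) = 0.3028 / 4 = 0.07570 mol
V = 0.07570 × 24.0 = 1.817 L

1.82 L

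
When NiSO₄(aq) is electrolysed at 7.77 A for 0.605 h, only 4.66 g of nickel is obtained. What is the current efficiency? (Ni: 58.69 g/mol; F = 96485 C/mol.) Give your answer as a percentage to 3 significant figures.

Q = 7.77 × 2178 = 16920 C
n(e⁻) = 16920 / 96485 = 0.1754 mol
Ni²⁺ + 2e⁻ → Ni, so theoretical n(Ni) = 0.08770 mol → 5.147 g
Efficiency = 4.66 / 5.147 = 0.9054 = 90.5%

90.5%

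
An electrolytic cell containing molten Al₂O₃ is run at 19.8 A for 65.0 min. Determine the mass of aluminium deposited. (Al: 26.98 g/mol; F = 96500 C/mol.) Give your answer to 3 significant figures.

Q = It = 19.8 × 3900 = 77220 C
n(e⁻) = 77220 / 96500 = 0.8002 mol
Al³⁺ + 3e⁻ → Al, so n(Al) = 0.8002 / 3 = 0.2667 mol
m = 0.2667 × 26.98 = 7.20 g

7.20 g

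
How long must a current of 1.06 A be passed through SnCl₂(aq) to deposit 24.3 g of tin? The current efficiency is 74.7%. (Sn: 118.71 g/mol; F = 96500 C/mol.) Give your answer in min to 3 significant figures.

n(Sn) = 24.3 / 118.71 = 0.2047 mol
Sn²⁺ + 2e⁻ → Sn, so n(e⁻) = 2 × 0.2047 = 0.4094 mol
Q = 0.4094 × 96500 / 0.747 = 52890 C
t = Q / I = 52890 / 1.06 = 49900 s = 832 min

832 min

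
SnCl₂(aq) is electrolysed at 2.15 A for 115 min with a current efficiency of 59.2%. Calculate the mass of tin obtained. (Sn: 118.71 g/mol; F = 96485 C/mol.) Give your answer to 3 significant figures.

5.40 g

Q = 2.15 × 6900 = 14840 C
n(e⁻) = 14840 / 96485 = 0.1538 mol
Sn²⁺ + 2e⁻ → Sn, so theoretical m(Sn) = 0.07690 × 118.71 = 9.129 g
Actual mass = 59.2% × 9.129 = 5.40 g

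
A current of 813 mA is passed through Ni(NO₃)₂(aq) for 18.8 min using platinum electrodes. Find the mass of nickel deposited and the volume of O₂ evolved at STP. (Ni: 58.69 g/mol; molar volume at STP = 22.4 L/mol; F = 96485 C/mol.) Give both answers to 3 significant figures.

Q = 0.813 × 1128 = 917.1 C; n(e⁻) = 917.1 / 96485 = 0.009505 mol
Cathode: Ni²⁺ + 2e⁻ → Ni → n(Ni) = 0.009505/2 = 0.004753 mol → 0.279 g
Anode: 2H₂O → O₂ + 4H⁺ + 4e⁻ → n(O₂) = 0.009505/4 = 0.002376 mol → 0.0532 L

0.279 g Ni; 0.0532 L O₂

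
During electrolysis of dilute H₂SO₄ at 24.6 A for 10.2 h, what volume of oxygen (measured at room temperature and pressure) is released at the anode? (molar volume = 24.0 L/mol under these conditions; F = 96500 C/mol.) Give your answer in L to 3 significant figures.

56.2 L

Q = It = 24.6 × 36720 = 9.033×10^5 C
n(e⁻) = Q/F = 9.033×10^5/96500 = 9.361 mol
2H₂O → O₂ + 4H⁺ + 4e⁻, so n(O₂) = 9.361 / 4 = 2.340 mol
V = 2.340 × 24.0 = 56.16 L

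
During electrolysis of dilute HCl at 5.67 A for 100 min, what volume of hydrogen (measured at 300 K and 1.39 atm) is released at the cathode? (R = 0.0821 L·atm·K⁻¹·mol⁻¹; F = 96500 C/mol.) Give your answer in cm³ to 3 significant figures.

Charge passed = 5.67 × 6000 = 34020 C
n(e⁻) = Q/F = 34020/96500 = 0.3525 mol
2H⁺ + 2e⁻ → H₂, so n(H₂) = 0.3525 / 2 = 0.1763 mol
V = nRT/P = 0.1763 × 0.0821 × 300 / 1.39 = 3.124 L
= 3120 cm³

3120 cm³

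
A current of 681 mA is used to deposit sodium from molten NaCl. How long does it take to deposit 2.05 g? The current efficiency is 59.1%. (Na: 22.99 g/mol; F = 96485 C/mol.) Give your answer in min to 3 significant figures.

n(Na) = 2.05 / 22.99 = 0.08917 mol
Na⁺ + e⁻ → Na, so n(e⁻) = 0.08917 mol
Q = 0.08917 × 96485 / 0.591 = 14560 C
t = Q / I = 14560 / 0.681 = 21380 s = 356 min

356 min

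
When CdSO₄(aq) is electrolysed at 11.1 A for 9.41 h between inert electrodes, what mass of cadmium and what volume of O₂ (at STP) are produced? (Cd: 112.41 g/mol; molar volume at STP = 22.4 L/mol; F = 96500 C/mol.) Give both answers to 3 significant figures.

219 g Cd; 21.8 L O₂

Q = 11.1 × 33876 = 3.760×10^5 C; n(e⁻) = 3.760×10^5 / 96500 = 3.896 mol
Cathode: Cd²⁺ + 2e⁻ → Cd → n(Cd) = 3.896/2 = 1.948 mol → 219 g
Anode: 2H₂O → O₂ + 4H⁺ + 4e⁻ → n(O₂) = 3.896/4 = 0.9740 mol → 21.8 L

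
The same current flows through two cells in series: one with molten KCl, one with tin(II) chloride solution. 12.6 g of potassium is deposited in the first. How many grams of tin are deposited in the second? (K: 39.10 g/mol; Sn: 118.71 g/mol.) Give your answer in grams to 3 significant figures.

19.1 g

n(K) = 12.6 / 39.10 = 0.3223 mol
K⁺ + e⁻ → K, so n(e⁻) = 0.3223 mol
Since the cells are in series, n(e⁻) in the Sn cell is also 0.3223 mol.
Sn²⁺ + 2e⁻ → Sn, so n(Sn) = 0.3223 / 2 = 0.1612 mol
m(Sn) = 0.1612 × 118.71 = 19.1 g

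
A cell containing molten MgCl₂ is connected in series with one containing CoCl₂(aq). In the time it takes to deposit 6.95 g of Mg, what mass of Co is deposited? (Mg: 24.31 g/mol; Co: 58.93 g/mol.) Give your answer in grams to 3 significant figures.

16.8 g

n(Mg) = 6.95 / 24.31 = 0.2859 mol
Mg²⁺ + 2e⁻ → Mg, so n(e⁻) = 2 × 0.2859 = 0.5718 mol
Same current for the same time ⇒ same n(e⁻) = 0.5718 mol in both cells.
Co²⁺ + 2e⁻ → Co, so n(Co) = 0.5718 / 2 = 0.2859 mol
m(Co) = 0.2859 × 58.93 = 16.8 g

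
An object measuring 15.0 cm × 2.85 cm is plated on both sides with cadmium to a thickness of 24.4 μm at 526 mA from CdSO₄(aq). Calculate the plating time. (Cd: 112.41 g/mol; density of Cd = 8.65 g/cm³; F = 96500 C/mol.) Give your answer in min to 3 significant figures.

98.2 min

Plated area = 2 × 15.0 × 2.85 = 85.50 cm²
Volume = 85.50 × 24.4×10⁻⁴ cm = 0.2086 cm³
m(Cd) = 0.2086 × 8.65 = 1.804 g
n(Cd) = 1.804 / 112.41 = 0.01605 mol; n(e⁻) = 2 × 0.01605 = 0.03210 mol
Q = 0.03210 × 96500 = 3098 C
t = 3098 / 0.526 = 5890 s = 98.2 min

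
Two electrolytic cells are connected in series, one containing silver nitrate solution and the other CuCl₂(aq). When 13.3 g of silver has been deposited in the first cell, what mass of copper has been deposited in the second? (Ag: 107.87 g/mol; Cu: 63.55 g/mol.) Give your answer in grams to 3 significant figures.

n(Ag) = 13.3 / 107.87 = 0.1233 mol
Ag⁺ + e⁻ → Ag, so n(e⁻) = 0.1233 mol
Same current for the same time ⇒ same n(e⁻) = 0.1233 mol in both cells.
Cu²⁺ + 2e⁻ → Cu, so n(Cu) = 0.1233 / 2 = 0.06165 mol
m(Cu) = 0.06165 × 63.55 = 3.92 g

3.92 g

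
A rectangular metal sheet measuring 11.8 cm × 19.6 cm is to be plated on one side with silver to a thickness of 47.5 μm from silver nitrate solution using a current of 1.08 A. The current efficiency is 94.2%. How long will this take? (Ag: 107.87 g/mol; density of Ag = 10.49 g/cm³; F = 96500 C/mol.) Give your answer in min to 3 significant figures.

Plated area = 11.8 × 19.6 = 231.3 cm²
Volume = 231.3 × 47.5×10⁻⁴ cm = 1.099 cm³
m(Ag) = 1.099 × 10.49 = 11.53 g
n(Ag) = 11.53 / 107.87 = 0.1069 mol; n(e⁻) = 0.1069 mol
Q = 0.1069 × 96500 / 0.942 = 10950 C
t = 10950 / 1.08 = 10140 s = 169 min

169 min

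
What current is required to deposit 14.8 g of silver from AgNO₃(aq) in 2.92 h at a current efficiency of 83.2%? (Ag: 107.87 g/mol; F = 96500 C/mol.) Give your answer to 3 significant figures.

1.51 A

n(Ag) = 14.8 / 107.87 = 0.1372 mol
Ag⁺ + e⁻ → Ag, so n(e⁻) = 0.1372 mol
Q = 0.1372 × 96500 / 0.832 = 15910 C
I = Q / t = 15910 / 10512 s = 1.51 A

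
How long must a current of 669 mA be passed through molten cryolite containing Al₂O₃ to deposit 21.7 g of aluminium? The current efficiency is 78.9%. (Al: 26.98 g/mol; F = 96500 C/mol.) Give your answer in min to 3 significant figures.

n(Al) = 21.7 / 26.98 = 0.8043 mol
Al³⁺ + 3e⁻ → Al, so n(e⁻) = 3 × 0.8043 = 2.413 mol
Q = 2.413 × 96500 / 0.789 = 2.951×10^5 C
t = Q / I = 2.951×10^5 / 0.669 = 4.411×10^5 s = 7350 min

7350 min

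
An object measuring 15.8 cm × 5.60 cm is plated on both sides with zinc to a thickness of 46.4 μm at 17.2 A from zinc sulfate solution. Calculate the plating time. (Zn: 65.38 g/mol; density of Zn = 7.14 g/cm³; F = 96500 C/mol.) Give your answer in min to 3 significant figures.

Plated area = 2 × 15.8 × 5.60 = 177.0 cm²
Volume = 177.0 × 46.4×10⁻⁴ cm = 0.8213 cm³
m(Zn) = 0.8213 × 7.14 = 5.864 g
n(Zn) = 5.864 / 65.38 = 0.08969 mol; n(e⁻) = 2 × 0.08969 = 0.1794 mol
Q = 0.1794 × 96500 = 17310 C
t = 17310 / 17.2 = 1006 s = 16.8 min

16.8 min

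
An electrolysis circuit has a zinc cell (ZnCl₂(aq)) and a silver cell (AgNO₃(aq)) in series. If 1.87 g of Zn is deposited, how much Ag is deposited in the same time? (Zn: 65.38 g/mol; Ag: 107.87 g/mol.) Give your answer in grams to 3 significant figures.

6.17 g

n(Zn) = 1.87 / 65.38 = 0.02860 mol
Zn²⁺ + 2e⁻ → Zn, so n(e⁻) = 2 × 0.02860 = 0.05720 mol
Same current for the same time ⇒ same n(e⁻) = 0.05720 mol in both cells.
Ag⁺ + e⁻ → Ag, so n(Ag) = 0.05720 mol
m(Ag) = 0.05720 × 107.87 = 6.17 g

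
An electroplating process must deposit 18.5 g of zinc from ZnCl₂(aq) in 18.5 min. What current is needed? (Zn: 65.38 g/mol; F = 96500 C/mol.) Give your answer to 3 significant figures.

n(Zn) = 18.5 / 65.38 = 0.2830 mol
Zn²⁺ + 2e⁻ → Zn, so n(e⁻) = 2 × 0.2830 = 0.5660 mol
Q = 0.5660 × 96500 = 54620 C
I = Q / t = 54620 / 1110 s = 49.2 A

49.2 A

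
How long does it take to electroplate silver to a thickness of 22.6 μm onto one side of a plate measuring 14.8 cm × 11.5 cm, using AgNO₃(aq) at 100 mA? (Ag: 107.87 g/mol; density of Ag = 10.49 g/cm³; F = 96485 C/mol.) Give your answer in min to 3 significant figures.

Plated area = 14.8 × 11.5 = 170.2 cm²
Volume = 170.2 × 22.6×10⁻⁴ cm = 0.3847 cm³
m(Ag) = 0.3847 × 10.49 = 4.036 g
n(Ag) = 4.036 / 107.87 = 0.03742 mol; n(e⁻) = 0.03742 mol
Q = 0.03742 × 96485 = 3610 C
t = 3610 / 0.100 = 36100 s = 602 min

602 min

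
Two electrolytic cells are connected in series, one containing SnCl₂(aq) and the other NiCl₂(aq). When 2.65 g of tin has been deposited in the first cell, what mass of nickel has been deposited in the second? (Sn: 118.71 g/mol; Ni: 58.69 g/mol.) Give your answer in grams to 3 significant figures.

1.31 g

n(Sn) = 2.65 / 118.71 = 0.02232 mol
Sn²⁺ + 2e⁻ → Sn, so n(e⁻) = 2 × 0.02232 = 0.04464 mol
Same current for the same time ⇒ same n(e⁻) = 0.04464 mol in both cells.
Ni²⁺ + 2e⁻ → Ni, so n(Ni) = 0.04464 / 2 = 0.02232 mol
m(Ni) = 0.02232 × 58.69 = 1.31 g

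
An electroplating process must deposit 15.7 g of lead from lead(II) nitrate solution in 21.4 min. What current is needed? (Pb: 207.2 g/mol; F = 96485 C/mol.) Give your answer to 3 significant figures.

11.4 A

n(Pb) = 15.7 / 207.2 = 0.07577 mol
Pb²⁺ + 2e⁻ → Pb, so n(e⁻) = 2 × 0.07577 = 0.1515 mol
Q = 0.1515 × 96485 = 14620 C
I = Q / t = 14620 / 1284 s = 11.4 A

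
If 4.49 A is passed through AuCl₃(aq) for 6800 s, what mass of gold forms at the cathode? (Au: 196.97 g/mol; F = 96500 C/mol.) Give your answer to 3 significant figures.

20.8 g

Q = 4.49 A × 6800 s = 30530 C
n(e⁻) = Q/F = 30530/96500 = 0.3164 mol
Au³⁺ + 3e⁻ → Au, so n(Au) = 0.3164 / 3 = 0.1055 mol
m = 0.1055 × 196.97 = 20.8 g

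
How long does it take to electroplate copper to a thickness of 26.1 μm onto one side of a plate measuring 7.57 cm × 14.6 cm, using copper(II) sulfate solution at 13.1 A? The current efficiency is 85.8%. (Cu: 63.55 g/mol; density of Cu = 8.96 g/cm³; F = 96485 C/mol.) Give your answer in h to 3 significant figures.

0.194 h

Plated area = 7.57 × 14.6 = 110.5 cm²
Volume = 110.5 × 26.1×10⁻⁴ cm = 0.2884 cm³
m(Cu) = 0.2884 × 8.96 = 2.584 g
n(Cu) = 2.584 / 63.55 = 0.04066 mol; n(e⁻) = 2 × 0.04066 = 0.08132 mol
Q = 0.08132 × 96485 / 0.858 = 9145 C
t = 9145 / 13.1 = 698.1 s = 0.194 h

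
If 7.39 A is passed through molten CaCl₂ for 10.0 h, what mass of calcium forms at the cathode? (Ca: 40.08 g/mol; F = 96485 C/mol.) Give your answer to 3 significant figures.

Q = 7.39 A × 36000 s = 2.660×10^5 C
n(e⁻) = Q/F = 2.660×10^5/96485 = 2.757 mol
Ca²⁺ + 2e⁻ → Ca, so n(Ca) = 2.757 / 2 = 1.379 mol
m = 1.379 × 40.08 = 55.3 g

55.3 g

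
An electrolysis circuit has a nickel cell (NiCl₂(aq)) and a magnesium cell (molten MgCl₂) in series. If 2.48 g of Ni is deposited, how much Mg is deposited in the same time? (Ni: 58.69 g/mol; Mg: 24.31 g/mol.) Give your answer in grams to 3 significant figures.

n(Ni) = 2.48 / 58.69 = 0.04226 mol
Ni²⁺ + 2e⁻ → Ni, so n(e⁻) = 2 × 0.04226 = 0.08452 mol
Same current for the same time ⇒ same n(e⁻) = 0.08452 mol in both cells.
Mg²⁺ + 2e⁻ → Mg, so n(Mg) = 0.08452 / 2 = 0.04226 mol
m(Mg) = 0.04226 × 24.31 = 1.03 g

1.03 g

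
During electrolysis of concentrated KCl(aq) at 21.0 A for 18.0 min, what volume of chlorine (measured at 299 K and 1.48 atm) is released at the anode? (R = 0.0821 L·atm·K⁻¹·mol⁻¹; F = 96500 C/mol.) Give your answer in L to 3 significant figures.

1.95 L

Q = It = 21.0 × 1080 = 22680 C
Moles of electrons = 22680 / 96500 = 0.2350 mol
2Cl⁻ → Cl₂ + 2e⁻, so n(Cl₂) = 0.2350 / 2 = 0.1175 mol
V = nRT/P = 0.1175 × 0.0821 × 299 / 1.48 = 1.949 L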